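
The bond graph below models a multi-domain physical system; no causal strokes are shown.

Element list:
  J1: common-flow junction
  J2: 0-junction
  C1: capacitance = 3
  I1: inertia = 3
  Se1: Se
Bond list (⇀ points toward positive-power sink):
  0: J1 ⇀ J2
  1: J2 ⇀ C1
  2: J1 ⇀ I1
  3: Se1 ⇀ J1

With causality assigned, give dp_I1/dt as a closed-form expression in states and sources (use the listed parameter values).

β3 stroke→J1  (source Se1 imposes e)
β1 stroke→J2  (C1 integral (e out))
β0 stroke→J1  (J2 effort already set via bond 1)
β2 stroke→I1  (only one flow-in slot at J1)

dp_I1/dt = E_Se1 - q_C1/3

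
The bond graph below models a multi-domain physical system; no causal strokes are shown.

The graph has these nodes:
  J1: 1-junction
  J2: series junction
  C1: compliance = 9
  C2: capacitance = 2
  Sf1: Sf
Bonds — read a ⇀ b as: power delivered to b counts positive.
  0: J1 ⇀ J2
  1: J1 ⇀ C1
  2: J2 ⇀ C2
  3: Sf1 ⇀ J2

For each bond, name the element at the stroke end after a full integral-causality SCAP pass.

b3 stroke→Sf1  (Sf1 (Sf) sets flow on bond)
b0 stroke→J2  (J2: bond 3 brought flow, rest push out)
b2 stroke→J2  (common-f at J2 fixed by 3)
b1 stroke→J1  (1-jn J1 has f-setter on 0)

β0 →J2
β1 →J1
β2 →J2
β3 →Sf1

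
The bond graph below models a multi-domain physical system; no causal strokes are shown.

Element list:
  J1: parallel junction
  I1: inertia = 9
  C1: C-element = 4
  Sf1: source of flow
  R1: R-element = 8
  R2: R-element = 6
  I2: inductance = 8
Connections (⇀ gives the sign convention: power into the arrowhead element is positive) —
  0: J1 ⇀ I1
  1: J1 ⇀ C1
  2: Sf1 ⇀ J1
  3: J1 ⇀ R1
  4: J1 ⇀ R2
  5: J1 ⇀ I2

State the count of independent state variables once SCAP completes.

β2 stroke→Sf1  (Sf1: flow source, stroke at near end)
β0 stroke→I1  (I1 integral (f out))
β1 stroke→J1  (C1 integral (e out))
β3 stroke→R1  (J1: bond 1 brought effort, rest push out)
β4 stroke→R2  (common-e at J1 fixed by 1)
β5 stroke→I2  (common-e at J1 fixed by 1)

3  (C1, I1, I2 all integral)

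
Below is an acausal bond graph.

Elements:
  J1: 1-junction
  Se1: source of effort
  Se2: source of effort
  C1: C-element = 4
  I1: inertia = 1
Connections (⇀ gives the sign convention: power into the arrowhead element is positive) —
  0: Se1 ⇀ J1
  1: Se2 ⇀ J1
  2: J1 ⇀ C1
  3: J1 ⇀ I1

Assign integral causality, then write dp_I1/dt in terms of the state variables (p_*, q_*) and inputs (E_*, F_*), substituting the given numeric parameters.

β0 →J1  (Se1 fixes effort; stroke away)
β1 →J1  (Se2: effort source, stroke at far end)
β2 →J1  (C1: C, integral causality)
β3 →I1  (only one flow-in slot at J1)

dp_I1/dt = E_Se1 + E_Se2 - q_C1/4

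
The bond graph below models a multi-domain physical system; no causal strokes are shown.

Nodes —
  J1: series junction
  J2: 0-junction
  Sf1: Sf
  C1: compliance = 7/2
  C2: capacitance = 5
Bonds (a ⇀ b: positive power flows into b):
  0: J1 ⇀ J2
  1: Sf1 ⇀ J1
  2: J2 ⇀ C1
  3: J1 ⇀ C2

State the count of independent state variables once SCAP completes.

2  (C1, C2 all integral)

β1 →Sf1  (source Sf1 imposes f)
β0 →J1  (J1: bond 1 brought flow, rest push out)
β3 →J1  (J1: bond 1 brought flow, rest push out)
β2 →J2  (only one effort-in slot at J2)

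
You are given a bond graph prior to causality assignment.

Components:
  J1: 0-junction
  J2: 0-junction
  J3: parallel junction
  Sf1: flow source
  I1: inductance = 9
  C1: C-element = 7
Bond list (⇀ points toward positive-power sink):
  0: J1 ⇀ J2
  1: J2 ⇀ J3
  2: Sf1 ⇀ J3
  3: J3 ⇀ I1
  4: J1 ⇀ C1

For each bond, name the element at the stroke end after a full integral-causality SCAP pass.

b0 →J2
b1 →J3
b2 →Sf1
b3 →I1
b4 →J1

β2 |Sf1  (Sf1: flow source, stroke at near end)
β3 |I1  (prefer integral on I1)
β1 |J3  (only one effort-in slot at J3)
β0 |J2  (closing 0-jn rule on J2)
β4 |J1  (J1 needs exactly one e-in)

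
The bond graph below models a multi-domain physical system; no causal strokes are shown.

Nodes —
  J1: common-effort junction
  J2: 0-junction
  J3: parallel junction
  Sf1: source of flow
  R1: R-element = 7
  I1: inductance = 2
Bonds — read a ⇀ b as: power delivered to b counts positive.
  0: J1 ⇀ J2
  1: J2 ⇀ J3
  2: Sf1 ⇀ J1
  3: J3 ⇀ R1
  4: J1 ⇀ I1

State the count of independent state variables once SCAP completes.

1  (I1 all integral)

bond 2 stroke at Sf1  (Sf1: flow source, stroke at near end)
bond 4 stroke at I1  (prefer integral on I1)
bond 0 stroke at J1  (only one effort-in slot at J1)
bond 1 stroke at J2  (J2 needs exactly one e-in)
bond 3 stroke at J3  (J3 needs exactly one e-in)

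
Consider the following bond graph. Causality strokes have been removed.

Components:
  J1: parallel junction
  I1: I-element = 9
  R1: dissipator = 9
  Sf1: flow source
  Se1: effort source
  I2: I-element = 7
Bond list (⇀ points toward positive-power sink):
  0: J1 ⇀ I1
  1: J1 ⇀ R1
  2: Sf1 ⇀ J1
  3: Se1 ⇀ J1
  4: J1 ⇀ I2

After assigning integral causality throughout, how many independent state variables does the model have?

bond 2 →Sf1  (Sf1: flow source, stroke at near end)
bond 3 →J1  (Se1 fixes effort; stroke away)
bond 0 →I1  (J1 effort already set via bond 3)
bond 1 →R1  (common-e at J1 fixed by 3)
bond 4 →I2  (common-e at J1 fixed by 3)

2  (I1, I2 all integral)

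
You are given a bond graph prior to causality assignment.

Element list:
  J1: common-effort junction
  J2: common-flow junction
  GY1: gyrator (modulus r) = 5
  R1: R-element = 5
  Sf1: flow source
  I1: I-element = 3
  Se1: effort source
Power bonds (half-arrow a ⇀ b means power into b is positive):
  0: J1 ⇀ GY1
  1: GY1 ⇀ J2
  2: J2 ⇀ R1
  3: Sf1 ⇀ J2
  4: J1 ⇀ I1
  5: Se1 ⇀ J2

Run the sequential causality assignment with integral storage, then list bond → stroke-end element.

bond 0 stroke at J1
bond 1 stroke at J2
bond 2 stroke at J2
bond 3 stroke at Sf1
bond 4 stroke at I1
bond 5 stroke at J2

bond 3 →Sf1  (Sf1: flow source, stroke at near end)
bond 5 →J2  (Se1 (Se) sets effort on bond)
bond 1 →J2  (common-f at J2 fixed by 3)
bond 2 →J2  (J2 flow already set via bond 3)
bond 0 →J1  (GY1: gyrator matches bond 1)
bond 4 →I1  (common-e at J1 fixed by 0)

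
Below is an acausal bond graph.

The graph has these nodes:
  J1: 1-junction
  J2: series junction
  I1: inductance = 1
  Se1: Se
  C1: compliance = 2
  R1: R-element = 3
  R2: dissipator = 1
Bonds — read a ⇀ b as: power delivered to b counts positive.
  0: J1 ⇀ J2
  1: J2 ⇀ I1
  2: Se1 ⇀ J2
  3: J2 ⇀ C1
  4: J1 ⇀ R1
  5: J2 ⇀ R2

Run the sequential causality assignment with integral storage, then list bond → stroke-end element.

#2 stroke→J2  (Se1: effort source, stroke at far end)
#1 stroke→I1  (prefer integral on I1)
#0 stroke→J2  (1-jn J2 has f-setter on 1)
#3 stroke→J2  (common-f at J2 fixed by 1)
#5 stroke→J2  (common-f at J2 fixed by 1)
#4 stroke→J1  (common-f at J1 fixed by 0)

#0 →J2
#1 →I1
#2 →J2
#3 →J2
#4 →J1
#5 →J2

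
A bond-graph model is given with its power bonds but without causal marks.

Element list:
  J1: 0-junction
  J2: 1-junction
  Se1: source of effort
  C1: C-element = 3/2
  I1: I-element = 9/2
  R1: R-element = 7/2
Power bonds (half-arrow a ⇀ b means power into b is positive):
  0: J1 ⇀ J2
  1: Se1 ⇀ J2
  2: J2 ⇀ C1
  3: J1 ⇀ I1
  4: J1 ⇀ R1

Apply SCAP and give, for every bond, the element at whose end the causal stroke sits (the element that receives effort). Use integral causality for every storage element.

#0 stroke at J1
#1 stroke at J2
#2 stroke at J2
#3 stroke at I1
#4 stroke at R1

β1 stroke→J2  (Se1: effort source, stroke at far end)
β2 stroke→J2  (C1: C, integral causality)
β0 stroke→J1  (closing 1-jn rule on J2)
β3 stroke→I1  (common-e at J1 fixed by 0)
β4 stroke→R1  (common-e at J1 fixed by 0)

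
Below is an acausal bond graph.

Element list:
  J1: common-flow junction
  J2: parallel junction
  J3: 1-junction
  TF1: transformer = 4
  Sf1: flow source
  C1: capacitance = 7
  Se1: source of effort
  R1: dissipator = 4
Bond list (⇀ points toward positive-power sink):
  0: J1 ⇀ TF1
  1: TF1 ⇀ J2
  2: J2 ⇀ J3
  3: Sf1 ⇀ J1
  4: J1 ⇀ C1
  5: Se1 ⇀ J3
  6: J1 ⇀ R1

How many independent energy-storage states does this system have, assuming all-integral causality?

1  (C1 all integral)

β3 →Sf1  (Sf1: flow source, stroke at near end)
β5 →J3  (source Se1 imposes e)
β0 →J1  (common-f at J1 fixed by 3)
β4 →J1  (1-jn J1 has f-setter on 3)
β6 →J1  (J1: bond 3 brought flow, rest push out)
β2 →J2  (only one flow-in slot at J3)
β1 →TF1  (through TF1, causality passes straight; one stroke at TF1)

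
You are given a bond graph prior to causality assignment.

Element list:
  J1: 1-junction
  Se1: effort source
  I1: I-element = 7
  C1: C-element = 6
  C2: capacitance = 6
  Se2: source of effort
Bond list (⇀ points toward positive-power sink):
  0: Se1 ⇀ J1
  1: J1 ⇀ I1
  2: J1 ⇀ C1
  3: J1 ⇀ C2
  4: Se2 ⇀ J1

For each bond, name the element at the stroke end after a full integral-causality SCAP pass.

#0 →J1  (Se1 (Se) sets effort on bond)
#4 →J1  (source Se2 imposes e)
#1 →I1  (I1 outputs flow p/I1)
#2 →J1  (common-f at J1 fixed by 1)
#3 →J1  (J1 flow already set via bond 1)

β0 |J1
β1 |I1
β2 |J1
β3 |J1
β4 |J1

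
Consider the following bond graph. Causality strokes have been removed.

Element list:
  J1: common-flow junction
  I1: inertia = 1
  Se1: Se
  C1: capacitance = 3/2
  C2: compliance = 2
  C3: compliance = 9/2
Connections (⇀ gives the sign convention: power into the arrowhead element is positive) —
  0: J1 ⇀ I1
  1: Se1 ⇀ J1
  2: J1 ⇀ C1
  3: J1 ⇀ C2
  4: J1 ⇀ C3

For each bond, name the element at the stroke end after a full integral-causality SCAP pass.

#1 |J1  (Se1 (Se) sets effort on bond)
#0 |I1  (I1 outputs flow p/I1)
#2 |J1  (J1: bond 0 brought flow, rest push out)
#3 |J1  (J1: bond 0 brought flow, rest push out)
#4 |J1  (1-jn J1 has f-setter on 0)

β0 →I1
β1 →J1
β2 →J1
β3 →J1
β4 →J1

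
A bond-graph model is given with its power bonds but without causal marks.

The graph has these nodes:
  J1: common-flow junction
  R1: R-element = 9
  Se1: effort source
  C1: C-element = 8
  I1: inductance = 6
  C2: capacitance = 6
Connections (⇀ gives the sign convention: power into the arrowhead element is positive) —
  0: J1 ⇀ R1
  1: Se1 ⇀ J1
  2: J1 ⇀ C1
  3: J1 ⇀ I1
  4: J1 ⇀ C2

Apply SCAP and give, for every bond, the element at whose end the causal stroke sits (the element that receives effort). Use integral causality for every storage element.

bond 1 stroke→J1  (source Se1 imposes e)
bond 2 stroke→J1  (C1 integral (e out))
bond 3 stroke→I1  (I1: I, integral causality)
bond 0 stroke→J1  (J1 flow already set via bond 3)
bond 4 stroke→J1  (J1: bond 3 brought flow, rest push out)

β0 →J1
β1 →J1
β2 →J1
β3 →I1
β4 →J1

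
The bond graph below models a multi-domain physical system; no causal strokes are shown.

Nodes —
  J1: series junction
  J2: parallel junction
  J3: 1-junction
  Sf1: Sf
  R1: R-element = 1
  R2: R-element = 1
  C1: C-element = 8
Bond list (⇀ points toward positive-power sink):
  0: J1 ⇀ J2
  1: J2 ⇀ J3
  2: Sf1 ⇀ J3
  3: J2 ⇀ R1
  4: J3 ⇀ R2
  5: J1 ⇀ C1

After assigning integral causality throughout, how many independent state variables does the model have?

b2 stroke→Sf1  (Sf1 fixes flow; stroke at Sf1)
b1 stroke→J3  (J3 flow already set via bond 2)
b4 stroke→J3  (1-jn J3 has f-setter on 2)
b5 stroke→J1  (C1: C, integral causality)
b0 stroke→J2  (J1: last free bond brings flow in)
b3 stroke→R1  (common-e at J2 fixed by 0)

1  (C1 all integral)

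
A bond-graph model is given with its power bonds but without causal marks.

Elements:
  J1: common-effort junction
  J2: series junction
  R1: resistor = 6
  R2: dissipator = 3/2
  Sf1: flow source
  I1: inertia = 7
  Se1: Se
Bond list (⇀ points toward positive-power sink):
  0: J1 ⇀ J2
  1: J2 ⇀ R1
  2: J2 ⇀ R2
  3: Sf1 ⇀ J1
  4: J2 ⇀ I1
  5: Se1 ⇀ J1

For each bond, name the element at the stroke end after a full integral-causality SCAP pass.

β3 →Sf1  (Sf1 fixes flow; stroke at Sf1)
β5 →J1  (Se1 (Se) sets effort on bond)
β0 →J2  (common-e at J1 fixed by 5)
β4 →I1  (I1 integral (f out))
β1 →J2  (J2: bond 4 brought flow, rest push out)
β2 →J2  (1-jn J2 has f-setter on 4)

β0 →J2
β1 →J2
β2 →J2
β3 →Sf1
β4 →I1
β5 →J1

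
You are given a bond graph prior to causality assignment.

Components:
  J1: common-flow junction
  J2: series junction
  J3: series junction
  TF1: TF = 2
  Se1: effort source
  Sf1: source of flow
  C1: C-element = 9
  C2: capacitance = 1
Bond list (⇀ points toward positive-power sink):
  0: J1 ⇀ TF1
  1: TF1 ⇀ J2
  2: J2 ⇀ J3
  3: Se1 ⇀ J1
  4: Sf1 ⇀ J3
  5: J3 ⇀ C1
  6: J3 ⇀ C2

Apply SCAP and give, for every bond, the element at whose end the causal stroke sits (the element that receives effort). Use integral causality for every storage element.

#3 |J1  (source Se1 imposes e)
#4 |Sf1  (Sf1: flow source, stroke at near end)
#0 |TF1  (only one flow-in slot at J1)
#2 |J3  (1-jn J3 has f-setter on 4)
#5 |J3  (1-jn J3 has f-setter on 4)
#6 |J3  (J3: bond 4 brought flow, rest push out)
#1 |J2  (TF1 one-in-one-out from 0)

#0 stroke at TF1
#1 stroke at J2
#2 stroke at J3
#3 stroke at J1
#4 stroke at Sf1
#5 stroke at J3
#6 stroke at J3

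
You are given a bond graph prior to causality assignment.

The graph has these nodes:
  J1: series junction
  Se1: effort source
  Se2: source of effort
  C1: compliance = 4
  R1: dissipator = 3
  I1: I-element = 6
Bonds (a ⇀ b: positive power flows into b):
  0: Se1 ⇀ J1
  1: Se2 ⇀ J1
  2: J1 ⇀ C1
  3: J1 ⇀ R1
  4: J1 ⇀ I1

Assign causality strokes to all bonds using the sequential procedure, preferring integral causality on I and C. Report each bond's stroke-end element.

b0 |J1  (Se1 fixes effort; stroke away)
b1 |J1  (Se2: effort source, stroke at far end)
b2 |J1  (prefer integral on C1)
b4 |I1  (prefer integral on I1)
b3 |J1  (J1 flow already set via bond 4)

b0 →J1
b1 →J1
b2 →J1
b3 →J1
b4 →I1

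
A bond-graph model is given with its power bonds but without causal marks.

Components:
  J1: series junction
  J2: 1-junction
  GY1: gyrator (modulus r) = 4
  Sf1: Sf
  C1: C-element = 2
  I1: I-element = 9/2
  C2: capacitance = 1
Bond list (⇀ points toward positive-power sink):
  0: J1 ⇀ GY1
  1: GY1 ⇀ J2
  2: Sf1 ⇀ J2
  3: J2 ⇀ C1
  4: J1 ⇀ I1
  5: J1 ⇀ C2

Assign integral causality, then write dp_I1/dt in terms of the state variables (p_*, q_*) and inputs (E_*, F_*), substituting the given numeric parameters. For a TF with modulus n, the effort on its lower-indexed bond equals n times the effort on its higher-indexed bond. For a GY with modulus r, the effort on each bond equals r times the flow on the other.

dp_I1/dt = -4*F_Sf1 - q_C2

#2 →Sf1  (Sf1: flow source, stroke at near end)
#1 →J2  (J2: bond 2 brought flow, rest push out)
#3 →J2  (J2 flow already set via bond 2)
#0 →J1  (through GY1, causality inverts; strokes same side of GY1)
#4 →I1  (I1 outputs flow p/I1)
#5 →J1  (common-f at J1 fixed by 4)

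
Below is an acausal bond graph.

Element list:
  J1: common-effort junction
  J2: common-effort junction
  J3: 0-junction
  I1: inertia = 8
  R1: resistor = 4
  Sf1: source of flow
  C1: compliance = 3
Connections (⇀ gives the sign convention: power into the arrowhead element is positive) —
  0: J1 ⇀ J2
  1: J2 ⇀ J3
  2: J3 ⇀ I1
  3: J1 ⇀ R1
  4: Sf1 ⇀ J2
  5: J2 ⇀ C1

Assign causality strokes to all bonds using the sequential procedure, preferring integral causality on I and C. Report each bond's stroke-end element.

#4 stroke→Sf1  (source Sf1 imposes f)
#2 stroke→I1  (I1 outputs flow p/I1)
#1 stroke→J3  (J3 needs exactly one e-in)
#5 stroke→J2  (C1 outputs effort q/C1)
#0 stroke→J1  (J2 effort already set via bond 5)
#3 stroke→R1  (J1 effort already set via bond 0)

β0 →J1
β1 →J3
β2 →I1
β3 →R1
β4 →Sf1
β5 →J2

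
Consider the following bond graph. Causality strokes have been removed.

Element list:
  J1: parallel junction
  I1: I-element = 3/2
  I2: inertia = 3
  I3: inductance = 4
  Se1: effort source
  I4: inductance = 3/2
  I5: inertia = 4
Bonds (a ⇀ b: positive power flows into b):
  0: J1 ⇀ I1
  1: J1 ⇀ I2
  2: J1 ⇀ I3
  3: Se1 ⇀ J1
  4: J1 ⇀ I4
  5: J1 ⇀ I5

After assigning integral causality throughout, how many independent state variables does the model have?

b3 →J1  (Se1 (Se) sets effort on bond)
b0 →I1  (common-e at J1 fixed by 3)
b1 →I2  (J1: bond 3 brought effort, rest push out)
b2 →I3  (0-jn J1 has e-setter on 3)
b4 →I4  (J1 effort already set via bond 3)
b5 →I5  (J1: bond 3 brought effort, rest push out)

5  (I1, I2, I3, I4, I5 all integral)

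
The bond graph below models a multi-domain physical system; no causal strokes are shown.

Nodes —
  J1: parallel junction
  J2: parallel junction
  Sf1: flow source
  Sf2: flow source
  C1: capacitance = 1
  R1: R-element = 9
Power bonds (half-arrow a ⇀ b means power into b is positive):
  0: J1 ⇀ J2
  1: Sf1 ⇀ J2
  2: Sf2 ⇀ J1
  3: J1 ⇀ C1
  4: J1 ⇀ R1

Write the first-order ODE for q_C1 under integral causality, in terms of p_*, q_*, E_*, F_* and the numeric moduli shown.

dq_C1/dt = F_Sf1 + F_Sf2 - q_C1/9

bond 1 stroke at Sf1  (source Sf1 imposes f)
bond 2 stroke at Sf2  (Sf2 fixes flow; stroke at Sf2)
bond 0 stroke at J2  (closing 0-jn rule on J2)
bond 3 stroke at J1  (C1 outputs effort q/C1)
bond 4 stroke at R1  (0-jn J1 has e-setter on 3)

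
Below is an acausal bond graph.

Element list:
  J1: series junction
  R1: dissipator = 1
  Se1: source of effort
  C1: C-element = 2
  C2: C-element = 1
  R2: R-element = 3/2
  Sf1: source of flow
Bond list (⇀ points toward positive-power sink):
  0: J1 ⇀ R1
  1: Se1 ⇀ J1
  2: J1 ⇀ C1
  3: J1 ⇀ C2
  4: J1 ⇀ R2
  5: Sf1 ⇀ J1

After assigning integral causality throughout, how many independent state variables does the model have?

β1 →J1  (Se1 (Se) sets effort on bond)
β5 →Sf1  (source Sf1 imposes f)
β0 →J1  (1-jn J1 has f-setter on 5)
β2 →J1  (common-f at J1 fixed by 5)
β3 →J1  (common-f at J1 fixed by 5)
β4 →J1  (J1: bond 5 brought flow, rest push out)

2  (C1, C2 all integral)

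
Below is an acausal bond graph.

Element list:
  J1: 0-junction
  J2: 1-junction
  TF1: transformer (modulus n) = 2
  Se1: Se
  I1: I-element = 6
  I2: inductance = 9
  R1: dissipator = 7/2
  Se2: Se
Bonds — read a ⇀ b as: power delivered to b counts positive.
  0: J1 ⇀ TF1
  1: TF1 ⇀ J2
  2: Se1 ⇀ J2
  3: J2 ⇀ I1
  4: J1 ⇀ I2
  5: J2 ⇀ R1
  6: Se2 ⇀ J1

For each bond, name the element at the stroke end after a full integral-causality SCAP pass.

b0 |TF1
b1 |J2
b2 |J2
b3 |I1
b4 |I2
b5 |J2
b6 |J1

bond 2 stroke at J2  (Se1 fixes effort; stroke away)
bond 6 stroke at J1  (source Se2 imposes e)
bond 0 stroke at TF1  (J1: bond 6 brought effort, rest push out)
bond 4 stroke at I2  (0-jn J1 has e-setter on 6)
bond 1 stroke at J2  (through TF1, causality passes straight; one stroke at TF1)
bond 3 stroke at I1  (prefer integral on I1)
bond 5 stroke at J2  (J2 flow already set via bond 3)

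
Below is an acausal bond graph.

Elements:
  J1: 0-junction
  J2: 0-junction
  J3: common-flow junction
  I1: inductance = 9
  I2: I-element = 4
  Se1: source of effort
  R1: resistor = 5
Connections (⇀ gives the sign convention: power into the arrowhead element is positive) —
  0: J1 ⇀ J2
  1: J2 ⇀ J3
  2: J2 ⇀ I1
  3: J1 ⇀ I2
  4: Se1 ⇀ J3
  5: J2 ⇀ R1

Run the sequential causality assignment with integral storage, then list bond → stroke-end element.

β4 stroke→J3  (Se1: effort source, stroke at far end)
β1 stroke→J2  (only one flow-in slot at J3)
β0 stroke→J1  (J2: bond 1 brought effort, rest push out)
β2 stroke→I1  (J2 effort already set via bond 1)
β5 stroke→R1  (common-e at J2 fixed by 1)
β3 stroke→I2  (common-e at J1 fixed by 0)

#0 stroke at J1
#1 stroke at J2
#2 stroke at I1
#3 stroke at I2
#4 stroke at J3
#5 stroke at R1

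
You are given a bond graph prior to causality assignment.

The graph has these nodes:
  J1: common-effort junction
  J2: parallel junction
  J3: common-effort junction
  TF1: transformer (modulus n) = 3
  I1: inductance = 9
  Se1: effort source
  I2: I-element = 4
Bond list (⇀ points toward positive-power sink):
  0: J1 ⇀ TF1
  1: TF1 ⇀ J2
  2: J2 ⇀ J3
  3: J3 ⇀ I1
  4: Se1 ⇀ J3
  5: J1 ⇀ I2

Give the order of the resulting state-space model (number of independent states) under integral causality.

2  (I1, I2 all integral)

bond 4 →J3  (Se1: effort source, stroke at far end)
bond 2 →J2  (J3 effort already set via bond 4)
bond 3 →I1  (J3 effort already set via bond 4)
bond 1 →TF1  (J2: bond 2 brought effort, rest push out)
bond 0 →J1  (TF TF1: opposite of bond 1)
bond 5 →I2  (0-jn J1 has e-setter on 0)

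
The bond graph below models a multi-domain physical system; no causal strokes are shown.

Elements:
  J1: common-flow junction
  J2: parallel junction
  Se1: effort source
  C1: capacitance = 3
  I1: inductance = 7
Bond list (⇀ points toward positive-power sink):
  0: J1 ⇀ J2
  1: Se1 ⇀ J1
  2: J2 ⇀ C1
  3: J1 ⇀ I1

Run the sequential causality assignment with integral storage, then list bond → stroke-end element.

bond 0 stroke at J1
bond 1 stroke at J1
bond 2 stroke at J2
bond 3 stroke at I1

b1 |J1  (Se1: effort source, stroke at far end)
b2 |J2  (prefer integral on C1)
b0 |J1  (J2 effort already set via bond 2)
b3 |I1  (J1: last free bond brings flow in)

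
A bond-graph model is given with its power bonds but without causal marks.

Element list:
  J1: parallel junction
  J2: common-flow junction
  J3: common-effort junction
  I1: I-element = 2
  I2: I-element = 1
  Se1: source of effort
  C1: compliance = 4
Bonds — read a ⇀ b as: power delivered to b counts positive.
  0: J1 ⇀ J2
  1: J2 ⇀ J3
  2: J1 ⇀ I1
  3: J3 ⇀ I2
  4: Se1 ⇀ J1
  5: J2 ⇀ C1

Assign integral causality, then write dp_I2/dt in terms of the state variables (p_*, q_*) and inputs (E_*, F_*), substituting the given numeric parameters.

#4 →J1  (Se1 (Se) sets effort on bond)
#0 →J2  (J1: bond 4 brought effort, rest push out)
#2 →I1  (J1 effort already set via bond 4)
#3 →I2  (I2 integral (f out))
#1 →J3  (J3 needs exactly one e-in)
#5 →J2  (J2: bond 1 brought flow, rest push out)

dp_I2/dt = E_Se1 - q_C1/4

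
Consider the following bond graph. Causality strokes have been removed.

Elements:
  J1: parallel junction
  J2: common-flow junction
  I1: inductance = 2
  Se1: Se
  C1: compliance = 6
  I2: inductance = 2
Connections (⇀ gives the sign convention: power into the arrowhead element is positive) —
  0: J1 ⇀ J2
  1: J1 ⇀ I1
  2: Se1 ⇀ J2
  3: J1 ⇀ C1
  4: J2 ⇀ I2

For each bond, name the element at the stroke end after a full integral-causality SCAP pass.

#2 stroke at J2  (source Se1 imposes e)
#1 stroke at I1  (prefer integral on I1)
#3 stroke at J1  (prefer integral on C1)
#0 stroke at J2  (J1: bond 3 brought effort, rest push out)
#4 stroke at I2  (closing 1-jn rule on J2)

β0 →J2
β1 →I1
β2 →J2
β3 →J1
β4 →I2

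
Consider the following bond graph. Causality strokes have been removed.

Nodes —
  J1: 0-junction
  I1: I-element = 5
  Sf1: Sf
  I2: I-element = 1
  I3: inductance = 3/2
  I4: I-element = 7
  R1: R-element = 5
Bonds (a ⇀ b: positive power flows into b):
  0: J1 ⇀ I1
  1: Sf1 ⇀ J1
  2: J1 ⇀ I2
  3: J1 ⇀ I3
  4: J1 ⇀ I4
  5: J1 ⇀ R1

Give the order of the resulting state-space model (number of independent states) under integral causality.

4  (I1, I2, I3, I4 all integral)

#1 stroke→Sf1  (Sf1 fixes flow; stroke at Sf1)
#0 stroke→I1  (I1 integral (f out))
#2 stroke→I2  (prefer integral on I2)
#3 stroke→I3  (I3 outputs flow p/I3)
#4 stroke→I4  (I4 integral (f out))
#5 stroke→J1  (closing 0-jn rule on J1)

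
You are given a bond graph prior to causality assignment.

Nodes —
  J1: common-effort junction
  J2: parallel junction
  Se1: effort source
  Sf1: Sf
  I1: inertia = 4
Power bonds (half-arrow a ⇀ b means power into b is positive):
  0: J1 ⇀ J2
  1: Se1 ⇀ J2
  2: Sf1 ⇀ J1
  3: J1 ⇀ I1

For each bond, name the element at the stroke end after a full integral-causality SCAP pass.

bond 0 stroke→J1
bond 1 stroke→J2
bond 2 stroke→Sf1
bond 3 stroke→I1

b1 →J2  (Se1 fixes effort; stroke away)
b2 →Sf1  (Sf1 (Sf) sets flow on bond)
b0 →J1  (J2 effort already set via bond 1)
b3 →I1  (J1: bond 0 brought effort, rest push out)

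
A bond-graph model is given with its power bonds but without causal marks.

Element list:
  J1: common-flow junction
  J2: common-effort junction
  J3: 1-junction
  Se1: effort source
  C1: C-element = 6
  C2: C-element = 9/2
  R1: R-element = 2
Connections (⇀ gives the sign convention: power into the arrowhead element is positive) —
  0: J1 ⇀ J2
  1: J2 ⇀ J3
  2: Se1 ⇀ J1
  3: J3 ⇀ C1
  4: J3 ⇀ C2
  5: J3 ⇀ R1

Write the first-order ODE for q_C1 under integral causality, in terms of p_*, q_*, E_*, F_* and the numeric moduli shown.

#2 →J1  (Se1 fixes effort; stroke away)
#0 →J2  (closing 1-jn rule on J1)
#1 →J3  (0-jn J2 has e-setter on 0)
#3 →J3  (C1: C, integral causality)
#4 →J3  (C2 outputs effort q/C2)
#5 →R1  (J3 needs exactly one f-in)

dq_C1/dt = E_Se1/2 - q_C1/12 - q_C2/9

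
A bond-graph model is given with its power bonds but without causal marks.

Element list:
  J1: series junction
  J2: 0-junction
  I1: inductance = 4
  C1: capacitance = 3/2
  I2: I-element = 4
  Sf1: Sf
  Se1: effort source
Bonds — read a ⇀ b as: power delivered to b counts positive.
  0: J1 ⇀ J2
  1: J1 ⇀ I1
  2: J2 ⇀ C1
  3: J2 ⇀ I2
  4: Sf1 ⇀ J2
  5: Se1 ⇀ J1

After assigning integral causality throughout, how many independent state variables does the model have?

b4 |Sf1  (Sf1: flow source, stroke at near end)
b5 |J1  (Se1 (Se) sets effort on bond)
b1 |I1  (prefer integral on I1)
b0 |J1  (J1 flow already set via bond 1)
b2 |J2  (C1: C, integral causality)
b3 |I2  (common-e at J2 fixed by 2)

3  (C1, I1, I2 all integral)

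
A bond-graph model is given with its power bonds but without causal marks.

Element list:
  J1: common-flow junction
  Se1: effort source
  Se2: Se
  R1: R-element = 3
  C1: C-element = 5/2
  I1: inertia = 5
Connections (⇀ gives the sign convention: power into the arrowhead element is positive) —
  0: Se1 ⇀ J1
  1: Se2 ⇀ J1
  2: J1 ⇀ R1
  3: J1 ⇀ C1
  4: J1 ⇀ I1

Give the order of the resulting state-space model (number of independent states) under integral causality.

2  (C1, I1 all integral)

β0 |J1  (Se1 fixes effort; stroke away)
β1 |J1  (Se2 fixes effort; stroke away)
β3 |J1  (prefer integral on C1)
β4 |I1  (I1 outputs flow p/I1)
β2 |J1  (J1: bond 4 brought flow, rest push out)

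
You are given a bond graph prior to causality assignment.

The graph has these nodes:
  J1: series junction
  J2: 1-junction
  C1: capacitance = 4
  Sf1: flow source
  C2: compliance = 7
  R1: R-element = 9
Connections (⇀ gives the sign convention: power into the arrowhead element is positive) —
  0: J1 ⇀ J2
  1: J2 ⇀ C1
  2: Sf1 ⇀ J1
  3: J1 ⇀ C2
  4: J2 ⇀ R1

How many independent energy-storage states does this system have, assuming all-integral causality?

β2 stroke→Sf1  (Sf1 (Sf) sets flow on bond)
β0 stroke→J1  (J1 flow already set via bond 2)
β3 stroke→J1  (1-jn J1 has f-setter on 2)
β1 stroke→J2  (common-f at J2 fixed by 0)
β4 stroke→J2  (1-jn J2 has f-setter on 0)

2  (C1, C2 all integral)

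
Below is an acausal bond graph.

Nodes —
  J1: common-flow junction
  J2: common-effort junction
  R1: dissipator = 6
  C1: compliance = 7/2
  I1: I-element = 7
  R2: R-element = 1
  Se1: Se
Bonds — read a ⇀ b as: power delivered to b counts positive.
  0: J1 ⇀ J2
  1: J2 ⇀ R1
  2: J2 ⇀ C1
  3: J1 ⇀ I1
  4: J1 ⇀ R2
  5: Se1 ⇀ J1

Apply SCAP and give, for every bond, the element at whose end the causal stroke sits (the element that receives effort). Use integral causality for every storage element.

β0 →J1
β1 →R1
β2 →J2
β3 →I1
β4 →J1
β5 →J1

b5 stroke→J1  (source Se1 imposes e)
b2 stroke→J2  (C1: C, integral causality)
b0 stroke→J1  (J2: bond 2 brought effort, rest push out)
b1 stroke→R1  (0-jn J2 has e-setter on 2)
b3 stroke→I1  (prefer integral on I1)
b4 stroke→J1  (common-f at J1 fixed by 3)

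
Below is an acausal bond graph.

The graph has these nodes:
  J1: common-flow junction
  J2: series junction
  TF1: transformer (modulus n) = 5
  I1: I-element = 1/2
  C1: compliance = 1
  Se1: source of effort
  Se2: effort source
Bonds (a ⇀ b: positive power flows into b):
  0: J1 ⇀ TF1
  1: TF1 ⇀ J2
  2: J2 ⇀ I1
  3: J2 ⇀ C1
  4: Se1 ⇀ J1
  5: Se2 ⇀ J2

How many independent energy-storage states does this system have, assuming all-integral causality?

2  (C1, I1 all integral)

b4 |J1  (Se1: effort source, stroke at far end)
b5 |J2  (Se2 fixes effort; stroke away)
b0 |TF1  (J1 needs exactly one f-in)
b1 |J2  (TF TF1: opposite of bond 0)
b2 |I1  (prefer integral on I1)
b3 |J2  (J2 flow already set via bond 2)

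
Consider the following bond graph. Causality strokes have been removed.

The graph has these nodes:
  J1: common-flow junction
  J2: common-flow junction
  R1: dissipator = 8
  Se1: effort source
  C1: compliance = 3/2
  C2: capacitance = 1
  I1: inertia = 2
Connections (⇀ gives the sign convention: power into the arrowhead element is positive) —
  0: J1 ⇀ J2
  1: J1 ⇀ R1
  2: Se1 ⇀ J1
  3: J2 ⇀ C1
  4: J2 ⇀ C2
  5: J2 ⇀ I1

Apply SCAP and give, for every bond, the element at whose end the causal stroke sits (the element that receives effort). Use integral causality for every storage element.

β0 stroke at J2
β1 stroke at J1
β2 stroke at J1
β3 stroke at J2
β4 stroke at J2
β5 stroke at I1

#2 stroke at J1  (Se1: effort source, stroke at far end)
#3 stroke at J2  (C1: C, integral causality)
#4 stroke at J2  (C2: C, integral causality)
#5 stroke at I1  (prefer integral on I1)
#0 stroke at J2  (1-jn J2 has f-setter on 5)
#1 stroke at J1  (J1 flow already set via bond 0)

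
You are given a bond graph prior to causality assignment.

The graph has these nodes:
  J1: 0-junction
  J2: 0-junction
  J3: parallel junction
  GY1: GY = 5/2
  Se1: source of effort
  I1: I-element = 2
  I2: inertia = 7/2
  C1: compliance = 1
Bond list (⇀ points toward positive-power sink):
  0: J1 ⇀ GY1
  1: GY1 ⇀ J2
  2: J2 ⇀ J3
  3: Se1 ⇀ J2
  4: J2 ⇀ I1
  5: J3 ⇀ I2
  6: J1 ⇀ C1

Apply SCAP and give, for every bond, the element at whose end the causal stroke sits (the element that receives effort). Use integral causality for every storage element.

#0 →GY1
#1 →GY1
#2 →J3
#3 →J2
#4 →I1
#5 →I2
#6 →J1

b3 →J2  (Se1 fixes effort; stroke away)
b1 →GY1  (0-jn J2 has e-setter on 3)
b2 →J3  (J2: bond 3 brought effort, rest push out)
b4 →I1  (0-jn J2 has e-setter on 3)
b5 →I2  (0-jn J3 has e-setter on 2)
b0 →GY1  (GY1: gyrator matches bond 1)
b6 →J1  (only one effort-in slot at J1)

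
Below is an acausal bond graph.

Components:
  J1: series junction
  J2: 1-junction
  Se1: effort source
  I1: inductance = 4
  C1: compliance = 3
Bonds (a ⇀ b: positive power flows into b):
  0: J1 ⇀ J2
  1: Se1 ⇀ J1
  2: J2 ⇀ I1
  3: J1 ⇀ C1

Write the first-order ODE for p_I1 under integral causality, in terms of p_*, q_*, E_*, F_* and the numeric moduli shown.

b1 stroke at J1  (Se1 fixes effort; stroke away)
b2 stroke at I1  (prefer integral on I1)
b0 stroke at J2  (1-jn J2 has f-setter on 2)
b3 stroke at J1  (J1: bond 0 brought flow, rest push out)

dp_I1/dt = E_Se1 - q_C1/3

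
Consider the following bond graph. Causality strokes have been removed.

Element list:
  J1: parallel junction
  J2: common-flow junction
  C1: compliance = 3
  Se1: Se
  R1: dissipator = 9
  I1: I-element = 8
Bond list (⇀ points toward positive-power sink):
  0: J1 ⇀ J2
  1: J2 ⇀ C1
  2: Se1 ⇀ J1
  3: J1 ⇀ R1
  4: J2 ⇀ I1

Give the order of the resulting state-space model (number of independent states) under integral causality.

2  (C1, I1 all integral)

β2 |J1  (Se1: effort source, stroke at far end)
β0 |J2  (common-e at J1 fixed by 2)
β3 |R1  (J1 effort already set via bond 2)
β1 |J2  (C1: C, integral causality)
β4 |I1  (only one flow-in slot at J2)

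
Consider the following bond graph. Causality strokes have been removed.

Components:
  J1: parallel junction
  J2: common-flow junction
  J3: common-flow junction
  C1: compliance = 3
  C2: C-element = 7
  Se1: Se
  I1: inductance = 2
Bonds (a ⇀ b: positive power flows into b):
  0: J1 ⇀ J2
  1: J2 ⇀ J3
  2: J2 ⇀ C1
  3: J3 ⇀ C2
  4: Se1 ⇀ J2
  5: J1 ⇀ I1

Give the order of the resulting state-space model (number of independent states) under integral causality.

#4 |J2  (source Se1 imposes e)
#2 |J2  (C1 outputs effort q/C1)
#3 |J3  (C2 outputs effort q/C2)
#1 |J2  (J3 needs exactly one f-in)
#0 |J1  (J2 needs exactly one f-in)
#5 |I1  (J1: bond 0 brought effort, rest push out)

3  (C1, C2, I1 all integral)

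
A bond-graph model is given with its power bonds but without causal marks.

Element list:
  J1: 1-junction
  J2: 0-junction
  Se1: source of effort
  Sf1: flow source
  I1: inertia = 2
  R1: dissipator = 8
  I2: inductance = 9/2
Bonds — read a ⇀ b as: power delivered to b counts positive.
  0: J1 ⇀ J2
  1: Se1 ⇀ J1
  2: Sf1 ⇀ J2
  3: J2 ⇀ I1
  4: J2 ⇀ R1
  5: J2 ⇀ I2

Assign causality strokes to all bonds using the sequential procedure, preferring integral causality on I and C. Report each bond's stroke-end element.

β1 stroke at J1  (Se1 fixes effort; stroke away)
β2 stroke at Sf1  (Sf1: flow source, stroke at near end)
β0 stroke at J2  (J1 needs exactly one f-in)
β3 stroke at I1  (J2: bond 0 brought effort, rest push out)
β4 stroke at R1  (0-jn J2 has e-setter on 0)
β5 stroke at I2  (common-e at J2 fixed by 0)

β0 stroke at J2
β1 stroke at J1
β2 stroke at Sf1
β3 stroke at I1
β4 stroke at R1
β5 stroke at I2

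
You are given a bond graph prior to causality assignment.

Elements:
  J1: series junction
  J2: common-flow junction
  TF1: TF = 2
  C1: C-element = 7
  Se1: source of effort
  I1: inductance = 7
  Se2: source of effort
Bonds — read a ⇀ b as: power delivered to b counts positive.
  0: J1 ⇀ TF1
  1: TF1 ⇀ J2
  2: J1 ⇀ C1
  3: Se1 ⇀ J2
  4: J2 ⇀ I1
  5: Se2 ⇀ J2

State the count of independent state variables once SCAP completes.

2  (C1, I1 all integral)

bond 3 |J2  (Se1 (Se) sets effort on bond)
bond 5 |J2  (Se2: effort source, stroke at far end)
bond 2 |J1  (C1: C, integral causality)
bond 0 |TF1  (only one flow-in slot at J1)
bond 1 |J2  (TF TF1: opposite of bond 0)
bond 4 |I1  (J2: last free bond brings flow in)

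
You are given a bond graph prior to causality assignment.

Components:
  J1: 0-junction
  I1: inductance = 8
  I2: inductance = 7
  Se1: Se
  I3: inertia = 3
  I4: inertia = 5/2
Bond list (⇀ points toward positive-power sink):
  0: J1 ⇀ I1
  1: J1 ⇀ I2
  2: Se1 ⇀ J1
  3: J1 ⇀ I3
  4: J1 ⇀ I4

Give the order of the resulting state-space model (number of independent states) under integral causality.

4  (I1, I2, I3, I4 all integral)

β2 →J1  (source Se1 imposes e)
β0 →I1  (J1: bond 2 brought effort, rest push out)
β1 →I2  (J1 effort already set via bond 2)
β3 →I3  (J1: bond 2 brought effort, rest push out)
β4 →I4  (0-jn J1 has e-setter on 2)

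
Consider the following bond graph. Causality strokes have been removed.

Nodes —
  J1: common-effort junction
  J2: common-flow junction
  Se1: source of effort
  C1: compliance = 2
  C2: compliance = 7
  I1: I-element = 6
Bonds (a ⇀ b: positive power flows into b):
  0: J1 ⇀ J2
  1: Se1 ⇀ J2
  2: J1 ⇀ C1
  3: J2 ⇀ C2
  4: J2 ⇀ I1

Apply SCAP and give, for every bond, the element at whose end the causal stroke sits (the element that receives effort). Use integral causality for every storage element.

β1 stroke→J2  (Se1 (Se) sets effort on bond)
β2 stroke→J1  (prefer integral on C1)
β0 stroke→J2  (J1: bond 2 brought effort, rest push out)
β3 stroke→J2  (C2 outputs effort q/C2)
β4 stroke→I1  (J2: last free bond brings flow in)

bond 0 stroke→J2
bond 1 stroke→J2
bond 2 stroke→J1
bond 3 stroke→J2
bond 4 stroke→I1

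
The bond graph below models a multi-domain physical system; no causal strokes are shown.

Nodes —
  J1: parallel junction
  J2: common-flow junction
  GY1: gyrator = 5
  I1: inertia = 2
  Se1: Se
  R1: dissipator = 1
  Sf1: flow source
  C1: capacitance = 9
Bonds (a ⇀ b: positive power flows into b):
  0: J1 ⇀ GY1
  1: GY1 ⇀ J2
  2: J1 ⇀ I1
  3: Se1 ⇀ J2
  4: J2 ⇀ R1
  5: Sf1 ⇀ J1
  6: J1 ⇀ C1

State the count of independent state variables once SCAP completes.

2  (C1, I1 all integral)

β3 →J2  (Se1: effort source, stroke at far end)
β5 →Sf1  (Sf1 (Sf) sets flow on bond)
β2 →I1  (prefer integral on I1)
β6 →J1  (C1 integral (e out))
β0 →GY1  (J1 effort already set via bond 6)
β1 →GY1  (GY1 both-in/both-out from 0)
β4 →J2  (J2: bond 1 brought flow, rest push out)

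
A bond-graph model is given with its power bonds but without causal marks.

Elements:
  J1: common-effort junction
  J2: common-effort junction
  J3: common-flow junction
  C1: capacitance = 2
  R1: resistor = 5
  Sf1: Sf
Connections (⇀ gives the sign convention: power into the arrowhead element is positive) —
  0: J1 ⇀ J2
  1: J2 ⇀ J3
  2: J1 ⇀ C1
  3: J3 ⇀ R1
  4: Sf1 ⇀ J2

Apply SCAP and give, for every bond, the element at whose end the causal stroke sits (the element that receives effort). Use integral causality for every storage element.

b0 stroke→J2
b1 stroke→J3
b2 stroke→J1
b3 stroke→R1
b4 stroke→Sf1

β4 |Sf1  (Sf1 (Sf) sets flow on bond)
β2 |J1  (C1 integral (e out))
β0 |J2  (J1: bond 2 brought effort, rest push out)
β1 |J3  (J2: bond 0 brought effort, rest push out)
β3 |R1  (J3: last free bond brings flow in)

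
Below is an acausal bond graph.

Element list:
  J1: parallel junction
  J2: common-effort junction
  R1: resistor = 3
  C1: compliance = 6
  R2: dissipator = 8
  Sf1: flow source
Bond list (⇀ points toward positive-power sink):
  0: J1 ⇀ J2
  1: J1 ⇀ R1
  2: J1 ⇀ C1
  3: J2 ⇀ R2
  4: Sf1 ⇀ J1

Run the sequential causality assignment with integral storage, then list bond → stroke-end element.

b0 stroke at J2
b1 stroke at R1
b2 stroke at J1
b3 stroke at R2
b4 stroke at Sf1

#4 |Sf1  (Sf1 fixes flow; stroke at Sf1)
#2 |J1  (C1 outputs effort q/C1)
#0 |J2  (J1: bond 2 brought effort, rest push out)
#1 |R1  (J1 effort already set via bond 2)
#3 |R2  (J2 effort already set via bond 0)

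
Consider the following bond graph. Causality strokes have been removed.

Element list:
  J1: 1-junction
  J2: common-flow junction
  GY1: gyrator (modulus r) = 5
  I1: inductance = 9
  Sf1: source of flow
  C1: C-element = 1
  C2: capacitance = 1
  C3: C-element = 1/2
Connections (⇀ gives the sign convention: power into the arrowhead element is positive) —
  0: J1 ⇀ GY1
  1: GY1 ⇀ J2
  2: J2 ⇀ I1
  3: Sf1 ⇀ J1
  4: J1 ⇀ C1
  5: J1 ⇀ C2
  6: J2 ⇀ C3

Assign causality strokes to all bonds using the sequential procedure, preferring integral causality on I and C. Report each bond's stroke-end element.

bond 0 stroke at J1
bond 1 stroke at J2
bond 2 stroke at I1
bond 3 stroke at Sf1
bond 4 stroke at J1
bond 5 stroke at J1
bond 6 stroke at J2

bond 3 stroke→Sf1  (source Sf1 imposes f)
bond 0 stroke→J1  (J1: bond 3 brought flow, rest push out)
bond 4 stroke→J1  (1-jn J1 has f-setter on 3)
bond 5 stroke→J1  (common-f at J1 fixed by 3)
bond 1 stroke→J2  (GY GY1: same side as bond 0)
bond 2 stroke→I1  (I1: I, integral causality)
bond 6 stroke→J2  (1-jn J2 has f-setter on 2)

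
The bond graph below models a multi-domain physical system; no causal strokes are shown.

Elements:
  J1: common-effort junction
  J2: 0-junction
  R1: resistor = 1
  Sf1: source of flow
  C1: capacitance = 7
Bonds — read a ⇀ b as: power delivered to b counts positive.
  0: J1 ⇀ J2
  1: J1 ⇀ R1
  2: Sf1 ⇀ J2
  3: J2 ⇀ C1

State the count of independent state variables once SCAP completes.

1  (C1 all integral)

b2 →Sf1  (Sf1: flow source, stroke at near end)
b3 →J2  (prefer integral on C1)
b0 →J1  (J2: bond 3 brought effort, rest push out)
b1 →R1  (J1: bond 0 brought effort, rest push out)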